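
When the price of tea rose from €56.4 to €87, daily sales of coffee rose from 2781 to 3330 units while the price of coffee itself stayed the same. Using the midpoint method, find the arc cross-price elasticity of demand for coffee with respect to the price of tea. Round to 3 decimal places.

0.421

ΔQ_A = 3330 − 2781 = 549; ΔP_B = 87 − 56.4 = 30.6.
Midpoints: Q̄_A = 3055.5, P̄_B = 71.70.
ε = (ΔQ_A/Q̄_A)/(ΔP_B/P̄_B) = (549/3055.5)/(30.6/71.70) ≈ 0.421.
ε > 0: coffee and tea are substitutes.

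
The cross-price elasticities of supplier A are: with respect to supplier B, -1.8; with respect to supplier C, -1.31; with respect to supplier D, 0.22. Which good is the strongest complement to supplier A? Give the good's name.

Complements have ε < 0. The most negative value is -1.8 (supplier B).

supplier B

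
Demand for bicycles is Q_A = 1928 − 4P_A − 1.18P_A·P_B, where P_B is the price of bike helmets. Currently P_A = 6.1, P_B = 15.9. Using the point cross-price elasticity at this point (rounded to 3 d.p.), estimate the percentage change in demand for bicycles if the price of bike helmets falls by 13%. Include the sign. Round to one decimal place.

At P_A = 6.1, P_B = 15.9: Q_A = 1789.152.
∂Q_A/∂P_B = -1.18P_A = -7.1980.
ε = (∂Q_A/∂P_B)(P_B/Q_A) = -7.1980 × 15.9/1789.152 ≈ -0.064.
%ΔQ_A ≈ ε × %ΔP_B = -0.064 × (-13%) = 0.8%.

0.8%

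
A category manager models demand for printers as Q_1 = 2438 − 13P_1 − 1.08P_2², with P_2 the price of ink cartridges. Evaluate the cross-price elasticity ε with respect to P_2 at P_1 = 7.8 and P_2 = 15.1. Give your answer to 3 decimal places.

-0.236

At P_1 = 7.8 and P_2 = 15.1: Q_1 = 2090.349.
∂Q_1/∂P_2 = -2.16P_2 = -2.16(15.1) = -32.6160.
ε = (∂Q_1/∂P_2)(P_2/Q_1) = -32.6160 × (15.1/2090.349) ≈ -0.236.
ε < 0: complements.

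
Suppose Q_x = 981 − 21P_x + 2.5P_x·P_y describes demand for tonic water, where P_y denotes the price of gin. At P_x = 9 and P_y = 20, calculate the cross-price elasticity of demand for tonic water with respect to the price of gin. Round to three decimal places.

0.362

At P_x = 9 and P_y = 20: Q_x = 1242.
∂Q_x/∂P_y = 2.5P_x = 2.5(9) = 22.5000.
ε = (∂Q_x/∂P_y)(P_y/Q_x) = 22.5000 × (20/1242) ≈ 0.362.
ε > 0: substitutes.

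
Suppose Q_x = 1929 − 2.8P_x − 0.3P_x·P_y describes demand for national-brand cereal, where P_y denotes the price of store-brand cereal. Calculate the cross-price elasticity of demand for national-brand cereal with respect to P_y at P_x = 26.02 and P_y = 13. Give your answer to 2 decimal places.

At P_x = 26.02 and P_y = 13: Q_x = 1754.666.
∂Q_x/∂P_y = -0.3P_x = -0.3(26.02) = -7.8060.
ε = (∂Q_x/∂P_y)(P_y/Q_x) = -7.8060 × (13/1754.666) ≈ -0.06.

-0.06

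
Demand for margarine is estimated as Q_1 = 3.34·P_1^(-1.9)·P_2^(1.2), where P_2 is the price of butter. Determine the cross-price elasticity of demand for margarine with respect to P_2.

1.20

In a log-linear (constant-elasticity) demand function, the coefficient on the exponent of P_2 is the cross-price elasticity.
ε = 1.20. Positive, so margarine and butter are substitutes.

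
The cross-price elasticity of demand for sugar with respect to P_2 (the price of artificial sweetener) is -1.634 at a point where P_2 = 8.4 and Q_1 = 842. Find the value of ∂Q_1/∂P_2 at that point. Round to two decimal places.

ε = (∂Q_1/∂P_2)·(P_2/Q_1) ⇒ ∂Q_1/∂P_2 = ε·Q_1/P_2 = -1.634 × 842/8.4 ≈ -163.79.

-163.79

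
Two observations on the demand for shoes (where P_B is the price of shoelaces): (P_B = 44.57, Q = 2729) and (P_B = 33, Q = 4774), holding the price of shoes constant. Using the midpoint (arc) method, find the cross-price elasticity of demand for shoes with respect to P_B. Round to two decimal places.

ΔQ_A = 4774 − 2729 = 2045; ΔP_B = 33 − 44.57 = -11.57.
Midpoints: Q̄_A = 3751.5, P̄_B = 38.78.
ε = (ΔQ_A/Q̄_A)/(ΔP_B/P̄_B) = (2045/3751.5)/(-11.57/38.78) ≈ -1.83.

-1.83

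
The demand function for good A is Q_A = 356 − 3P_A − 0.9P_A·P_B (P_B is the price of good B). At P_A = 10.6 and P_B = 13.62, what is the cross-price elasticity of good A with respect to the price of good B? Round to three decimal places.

At P_A = 10.6 and P_B = 13.62: Q_A = 194.265.
∂Q_A/∂P_B = -0.9P_A = -0.9(10.6) = -9.5400.
ε = (∂Q_A/∂P_B)(P_B/Q_A) = -9.5400 × (13.62/194.265) ≈ -0.669.
ε < 0: complements.

-0.669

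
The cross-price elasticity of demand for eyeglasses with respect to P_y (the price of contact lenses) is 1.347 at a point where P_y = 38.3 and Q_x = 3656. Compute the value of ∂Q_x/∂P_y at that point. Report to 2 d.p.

ε = (∂Q_x/∂P_y)·(P_y/Q_x) ⇒ ∂Q_x/∂P_y = ε·Q_x/P_y = 1.347 × 3656/38.3 ≈ 128.58.

128.58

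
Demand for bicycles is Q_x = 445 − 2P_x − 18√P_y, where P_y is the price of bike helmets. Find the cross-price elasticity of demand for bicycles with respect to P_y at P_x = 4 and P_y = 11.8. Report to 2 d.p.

-0.08

At P_x = 4 and P_y = 11.8: Q_x = 375.168.
∂Q_x/∂P_y = -18/(2√P_y) = -18/(2√11.8) = -2.6200.
ε = (∂Q_x/∂P_y)(P_y/Q_x) = -2.6200 × (11.8/375.168) ≈ -0.08.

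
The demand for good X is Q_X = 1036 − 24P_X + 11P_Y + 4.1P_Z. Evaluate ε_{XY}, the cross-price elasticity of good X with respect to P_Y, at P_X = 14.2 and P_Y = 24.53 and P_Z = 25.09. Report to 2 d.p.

0.25

At P_X = 14.2 and P_Y = 24.53 and P_Z = 25.09: Q_X = 1067.899.
∂Q_X/∂P_Y = 11.
ε = (∂Q_X/∂P_Y)(P_Y/Q_X) = 11 × (24.53/1067.899) ≈ 0.25.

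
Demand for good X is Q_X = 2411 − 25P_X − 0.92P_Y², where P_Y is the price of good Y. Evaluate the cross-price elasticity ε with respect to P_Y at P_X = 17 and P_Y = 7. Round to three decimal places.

At P_X = 17 and P_Y = 7: Q_X = 1940.92.
∂Q_X/∂P_Y = -1.84P_Y = -1.84(7) = -12.8800.
ε = (∂Q_X/∂P_Y)(P_Y/Q_X) = -12.8800 × (7/1940.92) ≈ -0.046.

-0.046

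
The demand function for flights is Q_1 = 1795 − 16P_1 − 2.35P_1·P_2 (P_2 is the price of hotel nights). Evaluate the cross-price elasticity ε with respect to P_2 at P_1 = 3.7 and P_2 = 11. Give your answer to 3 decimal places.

At P_1 = 3.7 and P_2 = 11: Q_1 = 1640.155.
∂Q_1/∂P_2 = -2.35P_1 = -2.35(3.7) = -8.6950.
ε = (∂Q_1/∂P_2)(P_2/Q_1) = -8.6950 × (11/1640.155) ≈ -0.058.
ε < 0: complements.

-0.058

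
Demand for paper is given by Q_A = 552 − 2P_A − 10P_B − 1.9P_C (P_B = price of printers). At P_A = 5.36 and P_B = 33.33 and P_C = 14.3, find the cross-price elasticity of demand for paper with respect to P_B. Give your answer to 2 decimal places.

At P_A = 5.36 and P_B = 33.33 and P_C = 14.3: Q_A = 180.81.
∂Q_A/∂P_B = -10.
ε = (∂Q_A/∂P_B)(P_B/Q_A) = -10 × (33.33/180.81) ≈ -1.84.

-1.84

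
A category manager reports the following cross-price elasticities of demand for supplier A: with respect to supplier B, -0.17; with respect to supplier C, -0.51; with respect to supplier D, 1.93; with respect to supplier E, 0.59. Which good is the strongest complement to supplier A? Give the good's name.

supplier C

Complements have ε < 0. The most negative value is -0.51 (supplier C).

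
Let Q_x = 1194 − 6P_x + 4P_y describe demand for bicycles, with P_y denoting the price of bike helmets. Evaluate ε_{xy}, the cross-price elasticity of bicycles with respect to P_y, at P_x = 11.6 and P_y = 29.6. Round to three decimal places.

0.095

At P_x = 11.6 and P_y = 29.6: Q_x = 1242.8.
∂Q_x/∂P_y = 4.
ε = (∂Q_x/∂P_y)(P_y/Q_x) = 4 × (29.6/1242.8) ≈ 0.095.
Since ε > 0, bicycles and bike helmets are substitutes.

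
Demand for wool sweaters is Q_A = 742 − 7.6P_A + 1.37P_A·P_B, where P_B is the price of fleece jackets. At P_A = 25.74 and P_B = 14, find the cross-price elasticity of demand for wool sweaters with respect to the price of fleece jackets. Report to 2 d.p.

At P_A = 25.74 and P_B = 14: Q_A = 1040.069.
∂Q_A/∂P_B = 1.37P_A = 1.37(25.74) = 35.2638.
ε = (∂Q_A/∂P_B)(P_B/Q_A) = 35.2638 × (14/1040.069) ≈ 0.47.
ε > 0: substitutes.

0.47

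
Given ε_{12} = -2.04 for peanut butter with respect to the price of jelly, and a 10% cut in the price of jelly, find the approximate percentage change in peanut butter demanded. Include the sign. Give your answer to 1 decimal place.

20.4%

%ΔQ ≈ ε × %ΔP of jelly = -2.04 × (-10%) = 20.4%.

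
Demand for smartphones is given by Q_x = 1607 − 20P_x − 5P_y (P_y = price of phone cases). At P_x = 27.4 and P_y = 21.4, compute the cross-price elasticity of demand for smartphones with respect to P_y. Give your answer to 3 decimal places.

At P_x = 27.4 and P_y = 21.4: Q_x = 952.
∂Q_x/∂P_y = -5.
ε = (∂Q_x/∂P_y)(P_y/Q_x) = -5 × (21.4/952) ≈ -0.112.
Since ε < 0, smartphones and phone cases are complements.

-0.112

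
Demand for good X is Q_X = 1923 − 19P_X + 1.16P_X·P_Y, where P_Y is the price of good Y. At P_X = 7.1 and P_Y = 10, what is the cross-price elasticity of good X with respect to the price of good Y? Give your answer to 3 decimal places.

0.044

At P_X = 7.1 and P_Y = 10: Q_X = 1870.46.
∂Q_X/∂P_Y = 1.16P_X = 1.16(7.1) = 8.2360.
ε = (∂Q_X/∂P_Y)(P_Y/Q_X) = 8.2360 × (10/1870.46) ≈ 0.044.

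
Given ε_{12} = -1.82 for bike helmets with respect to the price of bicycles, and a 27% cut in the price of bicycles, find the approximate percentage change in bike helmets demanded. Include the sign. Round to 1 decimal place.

%ΔQ ≈ ε × %ΔP of bicycles = -1.82 × (-27%) = 49.1%.

49.1%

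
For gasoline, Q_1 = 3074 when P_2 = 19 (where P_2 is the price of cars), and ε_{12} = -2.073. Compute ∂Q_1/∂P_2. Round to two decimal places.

ε = (∂Q_1/∂P_2)·(P_2/Q_1) ⇒ ∂Q_1/∂P_2 = ε·Q_1/P_2 = -2.073 × 3074/19 ≈ -335.39.

-335.39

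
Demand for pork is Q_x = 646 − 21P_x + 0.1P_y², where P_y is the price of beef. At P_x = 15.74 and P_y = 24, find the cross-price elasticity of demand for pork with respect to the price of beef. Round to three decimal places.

At P_x = 15.74 and P_y = 24: Q_x = 373.06.
∂Q_x/∂P_y = 0.2P_y = 0.2(24) = 4.8000.
ε = (∂Q_x/∂P_y)(P_y/Q_x) = 4.8000 × (24/373.06) ≈ 0.309.

0.309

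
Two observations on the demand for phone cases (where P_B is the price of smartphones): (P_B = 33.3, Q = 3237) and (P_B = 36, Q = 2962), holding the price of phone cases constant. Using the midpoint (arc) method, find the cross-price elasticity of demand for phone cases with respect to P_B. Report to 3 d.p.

ΔQ_A = 2962 − 3237 = -275; ΔP_B = 36 − 33.3 = 2.7.
Midpoints: Q̄_A = 3099.5, P̄_B = 34.65.
ε = (ΔQ_A/Q̄_A)/(ΔP_B/P̄_B) = (-275/3099.5)/(2.7/34.65) ≈ -1.139.

-1.139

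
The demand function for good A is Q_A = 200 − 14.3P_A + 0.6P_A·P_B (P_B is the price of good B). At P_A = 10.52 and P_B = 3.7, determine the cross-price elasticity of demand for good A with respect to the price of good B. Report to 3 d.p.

At P_A = 10.52 and P_B = 3.7: Q_A = 72.918.
∂Q_A/∂P_B = 0.6P_A = 0.6(10.52) = 6.3120.
ε = (∂Q_A/∂P_B)(P_B/Q_A) = 6.3120 × (3.7/72.918) ≈ 0.320.

0.320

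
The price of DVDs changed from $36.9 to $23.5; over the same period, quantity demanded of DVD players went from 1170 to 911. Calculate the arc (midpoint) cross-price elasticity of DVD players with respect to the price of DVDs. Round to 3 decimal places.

0.561

ΔQ_A = 911 − 1170 = -259; ΔP_B = 23.5 − 36.9 = -13.4.
Midpoints: Q̄_A = 1040.5, P̄_B = 30.20.
ε = (ΔQ_A/Q̄_A)/(ΔP_B/P̄_B) = (-259/1040.5)/(-13.4/30.20) ≈ 0.561.
ε > 0: DVD players and DVDs are substitutes.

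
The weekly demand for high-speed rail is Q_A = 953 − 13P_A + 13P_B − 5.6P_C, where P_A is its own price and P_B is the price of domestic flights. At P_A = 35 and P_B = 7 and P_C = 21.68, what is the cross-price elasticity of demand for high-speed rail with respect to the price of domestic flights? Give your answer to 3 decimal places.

At P_A = 35 and P_B = 7 and P_C = 21.68: Q_A = 467.592.
∂Q_A/∂P_B = 13.
ε = (∂Q_A/∂P_B)(P_B/Q_A) = 13 × (7/467.592) ≈ 0.195.
Since ε > 0, high-speed rail and domestic flights are substitutes.

0.195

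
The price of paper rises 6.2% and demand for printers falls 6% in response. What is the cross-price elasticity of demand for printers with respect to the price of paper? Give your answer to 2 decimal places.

ε = (%ΔQ of printers) / (%ΔP of paper) = (-6%) / (6.2%) ≈ -0.97.

-0.97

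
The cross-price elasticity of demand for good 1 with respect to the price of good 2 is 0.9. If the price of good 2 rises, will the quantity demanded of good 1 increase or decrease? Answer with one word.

increase

ε > 0 and the price of good 2 rises, so the quantity of good 1 moves in the same direction: it increases.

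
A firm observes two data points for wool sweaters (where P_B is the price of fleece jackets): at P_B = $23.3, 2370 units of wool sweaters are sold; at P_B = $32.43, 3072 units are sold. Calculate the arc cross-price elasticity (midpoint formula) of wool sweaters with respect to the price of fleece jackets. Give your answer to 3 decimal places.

ΔQ_A = 3072 − 2370 = 702; ΔP_B = 32.43 − 23.3 = 9.13.
Midpoints: Q̄_A = 2721.0, P̄_B = 27.87.
ε = (ΔQ_A/Q̄_A)/(ΔP_B/P̄_B) = (702/2721.0)/(9.13/27.87) ≈ 0.787.

0.787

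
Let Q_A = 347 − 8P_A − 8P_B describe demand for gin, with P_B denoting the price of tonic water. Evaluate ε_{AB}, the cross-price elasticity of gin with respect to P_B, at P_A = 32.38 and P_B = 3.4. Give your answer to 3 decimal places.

At P_A = 32.38 and P_B = 3.4: Q_A = 60.76.
∂Q_A/∂P_B = -8.
ε = (∂Q_A/∂P_B)(P_B/Q_A) = -8 × (3.4/60.76) ≈ -0.448.
Since ε < 0, gin and tonic water are complements.

-0.448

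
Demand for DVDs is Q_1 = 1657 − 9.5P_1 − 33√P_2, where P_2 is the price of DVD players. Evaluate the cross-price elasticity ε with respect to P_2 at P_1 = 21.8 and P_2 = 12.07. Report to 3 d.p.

At P_1 = 21.8 and P_2 = 12.07: Q_1 = 1335.252.
∂Q_1/∂P_2 = -33/(2√P_2) = -33/(2√12.07) = -4.7493.
ε = (∂Q_1/∂P_2)(P_2/Q_1) = -4.7493 × (12.07/1335.252) ≈ -0.043.

-0.043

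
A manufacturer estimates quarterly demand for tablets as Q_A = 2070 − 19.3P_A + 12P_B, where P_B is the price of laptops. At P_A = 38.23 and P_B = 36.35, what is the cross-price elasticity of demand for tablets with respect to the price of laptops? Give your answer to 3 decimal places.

0.247

At P_A = 38.23 and P_B = 36.35: Q_A = 1768.361.
∂Q_A/∂P_B = 12.
ε = (∂Q_A/∂P_B)(P_B/Q_A) = 12 × (36.35/1768.361) ≈ 0.247.
Since ε > 0, tablets and laptops are substitutes.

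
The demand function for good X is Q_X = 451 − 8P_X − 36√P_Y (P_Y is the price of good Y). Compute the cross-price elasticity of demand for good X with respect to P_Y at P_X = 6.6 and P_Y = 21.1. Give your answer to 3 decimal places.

At P_X = 6.6 and P_Y = 21.1: Q_X = 232.835.
∂Q_X/∂P_Y = -36/(2√P_Y) = -36/(2√21.1) = -3.9186.
ε = (∂Q_X/∂P_Y)(P_Y/Q_X) = -3.9186 × (21.1/232.835) ≈ -0.355.

-0.355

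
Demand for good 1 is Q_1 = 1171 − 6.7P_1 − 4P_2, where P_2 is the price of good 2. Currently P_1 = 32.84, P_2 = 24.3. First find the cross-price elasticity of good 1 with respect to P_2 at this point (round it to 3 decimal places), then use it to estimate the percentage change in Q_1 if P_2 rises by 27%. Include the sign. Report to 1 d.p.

-3.1%

At P_1 = 32.84, P_2 = 24.3: Q_1 = 853.772.
∂Q_1/∂P_2 = -4.
ε = (∂Q_1/∂P_2)(P_2/Q_1) = -4.0000 × 24.3/853.772 ≈ -0.114.
%ΔQ_1 ≈ ε × %ΔP_2 = -0.114 × (27%) = -3.1%.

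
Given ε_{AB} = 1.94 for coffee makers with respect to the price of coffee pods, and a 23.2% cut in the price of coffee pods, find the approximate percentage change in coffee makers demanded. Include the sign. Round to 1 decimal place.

-45.0%

%ΔQ ≈ ε × %ΔP of coffee pods = 1.94 × (-23.2%) = -45.0%.
Demand for coffee makers falls by about 45.0%.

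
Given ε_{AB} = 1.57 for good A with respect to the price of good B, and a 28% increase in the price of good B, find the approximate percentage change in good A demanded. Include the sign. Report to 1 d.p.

%ΔQ ≈ ε × %ΔP of good B = 1.57 × (28%) = 44.0%.

44.0%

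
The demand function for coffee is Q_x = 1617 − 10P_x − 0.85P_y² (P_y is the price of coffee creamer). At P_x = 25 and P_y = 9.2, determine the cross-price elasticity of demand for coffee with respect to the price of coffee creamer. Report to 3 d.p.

-0.111

At P_x = 25 and P_y = 9.2: Q_x = 1295.056.
∂Q_x/∂P_y = -1.7P_y = -1.7(9.2) = -15.6400.
ε = (∂Q_x/∂P_y)(P_y/Q_x) = -15.6400 × (9.2/1295.056) ≈ -0.111.
ε < 0: complements.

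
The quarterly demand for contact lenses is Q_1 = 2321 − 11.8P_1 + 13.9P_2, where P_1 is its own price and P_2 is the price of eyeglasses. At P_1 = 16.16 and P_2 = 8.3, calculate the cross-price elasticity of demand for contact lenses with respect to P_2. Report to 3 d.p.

0.051

At P_1 = 16.16 and P_2 = 8.3: Q_1 = 2245.682.
∂Q_1/∂P_2 = 13.9.
ε = (∂Q_1/∂P_2)(P_2/Q_1) = 13.9 × (8.3/2245.682) ≈ 0.051.
Since ε > 0, contact lenses and eyeglasses are substitutes.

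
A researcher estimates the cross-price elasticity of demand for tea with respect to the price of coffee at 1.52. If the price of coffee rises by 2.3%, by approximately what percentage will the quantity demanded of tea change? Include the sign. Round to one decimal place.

%ΔQ ≈ ε × %ΔP of coffee = 1.52 × (2.3%) = 3.5%.
Demand for tea rises by about 3.5%.

3.5%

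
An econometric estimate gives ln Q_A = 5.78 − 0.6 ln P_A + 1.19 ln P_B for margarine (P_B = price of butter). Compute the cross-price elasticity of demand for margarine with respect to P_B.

In a log-linear (constant-elasticity) demand function, the coefficient on ln P_B is the cross-price elasticity.
ε = 1.19. Positive, so margarine and butter are substitutes.

1.19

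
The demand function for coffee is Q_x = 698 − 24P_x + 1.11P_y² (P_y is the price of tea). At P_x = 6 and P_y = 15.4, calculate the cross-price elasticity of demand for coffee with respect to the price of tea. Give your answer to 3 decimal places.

At P_x = 6 and P_y = 15.4: Q_x = 817.248.
∂Q_x/∂P_y = 2.22P_y = 2.22(15.4) = 34.1880.
ε = (∂Q_x/∂P_y)(P_y/Q_x) = 34.1880 × (15.4/817.248) ≈ 0.644.
ε > 0: substitutes.

0.644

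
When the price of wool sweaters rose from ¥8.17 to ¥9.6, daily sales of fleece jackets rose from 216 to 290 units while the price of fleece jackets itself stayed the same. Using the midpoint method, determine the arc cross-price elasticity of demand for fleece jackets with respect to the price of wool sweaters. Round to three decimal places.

1.817

ΔQ_A = 290 − 216 = 74; ΔP_B = 9.6 − 8.17 = 1.43.
Midpoints: Q̄_A = 253.0, P̄_B = 8.88.
ε = (ΔQ_A/Q̄_A)/(ΔP_B/P̄_B) = (74/253.0)/(1.43/8.88) ≈ 1.817.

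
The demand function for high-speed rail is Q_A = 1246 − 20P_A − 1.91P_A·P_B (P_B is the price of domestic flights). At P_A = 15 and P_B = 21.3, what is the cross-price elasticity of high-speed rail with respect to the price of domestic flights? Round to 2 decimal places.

At P_A = 15 and P_B = 21.3: Q_A = 335.755.
∂Q_A/∂P_B = -1.91P_A = -1.91(15) = -28.6500.
ε = (∂Q_A/∂P_B)(P_B/Q_A) = -28.6500 × (21.3/335.755) ≈ -1.82.
ε < 0: complements.

-1.82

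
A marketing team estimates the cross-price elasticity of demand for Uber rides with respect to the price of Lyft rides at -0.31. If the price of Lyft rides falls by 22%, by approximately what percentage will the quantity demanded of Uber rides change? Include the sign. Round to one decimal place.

6.8%

%ΔQ ≈ ε × %ΔP of Lyft rides = -0.31 × (-22%) = 6.8%.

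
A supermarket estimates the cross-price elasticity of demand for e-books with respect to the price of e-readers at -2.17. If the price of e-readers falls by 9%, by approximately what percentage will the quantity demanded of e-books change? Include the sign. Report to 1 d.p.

%ΔQ ≈ ε × %ΔP of e-readers = -2.17 × (-9%) = 19.5%.
Demand for e-books rises by about 19.5%.

19.5%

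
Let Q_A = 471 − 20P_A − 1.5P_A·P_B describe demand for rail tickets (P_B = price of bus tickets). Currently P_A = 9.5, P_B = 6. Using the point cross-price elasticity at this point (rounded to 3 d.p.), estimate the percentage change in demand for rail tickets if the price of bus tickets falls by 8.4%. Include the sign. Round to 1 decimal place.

At P_A = 9.5, P_B = 6: Q_A = 195.5.
∂Q_A/∂P_B = -1.5P_A = -14.2500.
ε = (∂Q_A/∂P_B)(P_B/Q_A) = -14.2500 × 6/195.5 ≈ -0.437.
%ΔQ_A ≈ ε × %ΔP_B = -0.437 × (-8.4%) = 3.7%.

3.7%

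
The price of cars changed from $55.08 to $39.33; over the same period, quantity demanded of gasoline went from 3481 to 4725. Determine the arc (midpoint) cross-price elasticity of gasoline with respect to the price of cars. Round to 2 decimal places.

ΔQ_A = 4725 − 3481 = 1244; ΔP_B = 39.33 − 55.08 = -15.75.
Midpoints: Q̄_A = 4103.0, P̄_B = 47.20.
ε = (ΔQ_A/Q̄_A)/(ΔP_B/P̄_B) = (1244/4103.0)/(-15.75/47.20) ≈ -0.91.

-0.91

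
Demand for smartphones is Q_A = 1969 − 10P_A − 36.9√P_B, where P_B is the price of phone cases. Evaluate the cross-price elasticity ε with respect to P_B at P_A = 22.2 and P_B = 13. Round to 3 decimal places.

-0.041

At P_A = 22.2 and P_B = 13: Q_A = 1613.955.
∂Q_A/∂P_B = -36.9/(2√P_B) = -36.9/(2√13) = -5.1171.
ε = (∂Q_A/∂P_B)(P_B/Q_A) = -5.1171 × (13/1613.955) ≈ -0.041.
ε < 0: complements.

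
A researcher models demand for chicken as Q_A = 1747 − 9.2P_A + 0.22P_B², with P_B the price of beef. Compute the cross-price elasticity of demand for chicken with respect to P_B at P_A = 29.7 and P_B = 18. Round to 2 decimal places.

0.09

At P_A = 29.7 and P_B = 18: Q_A = 1545.04.
∂Q_A/∂P_B = 0.44P_B = 0.44(18) = 7.9200.
ε = (∂Q_A/∂P_B)(P_B/Q_A) = 7.9200 × (18/1545.04) ≈ 0.09.
ε > 0: substitutes.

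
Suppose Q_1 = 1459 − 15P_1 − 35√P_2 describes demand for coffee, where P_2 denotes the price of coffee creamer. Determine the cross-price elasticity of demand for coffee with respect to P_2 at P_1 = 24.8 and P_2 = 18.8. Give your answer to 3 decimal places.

-0.081

At P_1 = 24.8 and P_2 = 18.8: Q_1 = 935.244.
∂Q_1/∂P_2 = -35/(2√P_2) = -35/(2√18.8) = -4.0361.
ε = (∂Q_1/∂P_2)(P_2/Q_1) = -4.0361 × (18.8/935.244) ≈ -0.081.
ε < 0: complements.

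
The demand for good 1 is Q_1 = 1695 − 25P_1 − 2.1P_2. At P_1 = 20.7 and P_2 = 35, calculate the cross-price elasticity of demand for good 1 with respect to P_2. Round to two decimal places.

At P_1 = 20.7 and P_2 = 35: Q_1 = 1104.
∂Q_1/∂P_2 = -2.1.
ε = (∂Q_1/∂P_2)(P_2/Q_1) = -2.1 × (35/1104) ≈ -0.07.

-0.07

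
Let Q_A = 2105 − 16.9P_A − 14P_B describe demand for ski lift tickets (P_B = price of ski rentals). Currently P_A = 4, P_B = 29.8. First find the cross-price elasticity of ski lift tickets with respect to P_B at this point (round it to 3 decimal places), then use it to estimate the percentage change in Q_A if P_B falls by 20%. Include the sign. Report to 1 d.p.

At P_A = 4, P_B = 29.8: Q_A = 1620.2.
∂Q_A/∂P_B = -14.
ε = (∂Q_A/∂P_B)(P_B/Q_A) = -14.0000 × 29.8/1620.2 ≈ -0.257.
%ΔQ_A ≈ ε × %ΔP_B = -0.257 × (-20%) = 5.1%.

5.1%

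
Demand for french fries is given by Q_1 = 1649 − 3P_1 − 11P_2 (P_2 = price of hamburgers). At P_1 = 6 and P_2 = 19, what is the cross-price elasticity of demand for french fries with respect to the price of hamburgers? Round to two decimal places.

-0.15

At P_1 = 6 and P_2 = 19: Q_1 = 1422.
∂Q_1/∂P_2 = -11.
ε = (∂Q_1/∂P_2)(P_2/Q_1) = -11 × (19/1422) ≈ -0.15.
Since ε < 0, french fries and hamburgers are complements.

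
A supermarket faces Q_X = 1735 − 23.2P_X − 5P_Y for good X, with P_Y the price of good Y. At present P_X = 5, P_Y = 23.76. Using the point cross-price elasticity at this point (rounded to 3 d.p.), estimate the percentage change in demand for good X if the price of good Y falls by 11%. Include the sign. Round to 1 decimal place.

0.9%

At P_X = 5, P_Y = 23.76: Q_X = 1500.2.
∂Q_X/∂P_Y = -5.
ε = (∂Q_X/∂P_Y)(P_Y/Q_X) = -5.0000 × 23.76/1500.2 ≈ -0.079.
%ΔQ_X ≈ ε × %ΔP_Y = -0.079 × (-11%) = 0.9%.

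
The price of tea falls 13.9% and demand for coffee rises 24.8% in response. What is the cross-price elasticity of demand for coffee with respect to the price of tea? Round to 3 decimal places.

ε = (%ΔQ of coffee) / (%ΔP of tea) = (24.8%) / (-13.9%) ≈ -1.784.

-1.784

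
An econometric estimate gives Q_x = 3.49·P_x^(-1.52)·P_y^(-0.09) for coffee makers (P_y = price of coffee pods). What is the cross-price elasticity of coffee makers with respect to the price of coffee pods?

In a log-linear (constant-elasticity) demand function, the coefficient on the exponent of P_y is the cross-price elasticity.
ε = -0.09. Negative, so coffee makers and coffee pods are complements.

-0.09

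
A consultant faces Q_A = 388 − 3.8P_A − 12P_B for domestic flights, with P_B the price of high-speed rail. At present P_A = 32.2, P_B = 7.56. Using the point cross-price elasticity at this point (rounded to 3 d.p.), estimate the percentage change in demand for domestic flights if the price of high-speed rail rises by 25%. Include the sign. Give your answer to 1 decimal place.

At P_A = 32.2, P_B = 7.56: Q_A = 174.92.
∂Q_A/∂P_B = -12.
ε = (∂Q_A/∂P_B)(P_B/Q_A) = -12.0000 × 7.56/174.92 ≈ -0.519.
%ΔQ_A ≈ ε × %ΔP_B = -0.519 × (25%) = -13.0%.

-13.0%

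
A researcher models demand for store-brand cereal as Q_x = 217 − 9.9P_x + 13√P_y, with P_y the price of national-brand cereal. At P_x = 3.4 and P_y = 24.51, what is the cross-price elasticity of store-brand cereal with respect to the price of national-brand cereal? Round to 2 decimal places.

0.13

At P_x = 3.4 and P_y = 24.51: Q_x = 247.700.
∂Q_x/∂P_y = 13/(2√P_y) = 13/(2√24.51) = 1.3129.
ε = (∂Q_x/∂P_y)(P_y/Q_x) = 1.3129 × (24.51/247.700) ≈ 0.13.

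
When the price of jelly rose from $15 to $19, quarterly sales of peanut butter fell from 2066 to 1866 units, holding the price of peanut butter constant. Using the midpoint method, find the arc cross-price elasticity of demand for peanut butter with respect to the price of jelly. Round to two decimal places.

ΔQ_A = 1866 − 2066 = -200; ΔP_B = 19 − 15 = 4.
Midpoints: Q̄_A = 1966.0, P̄_B = 17.00.
ε = (ΔQ_A/Q̄_A)/(ΔP_B/P̄_B) = (-200/1966.0)/(4/17.00) ≈ -0.43.
ε < 0: peanut butter and jelly are complements.

-0.43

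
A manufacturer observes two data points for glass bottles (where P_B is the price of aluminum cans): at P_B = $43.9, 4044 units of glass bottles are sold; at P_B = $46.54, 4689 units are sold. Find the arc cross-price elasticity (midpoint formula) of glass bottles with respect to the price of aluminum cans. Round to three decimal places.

ΔQ_A = 4689 − 4044 = 645; ΔP_B = 46.54 − 43.9 = 2.64.
Midpoints: Q̄_A = 4366.5, P̄_B = 45.22.
ε = (ΔQ_A/Q̄_A)/(ΔP_B/P̄_B) = (645/4366.5)/(2.64/45.22) ≈ 2.530.

2.530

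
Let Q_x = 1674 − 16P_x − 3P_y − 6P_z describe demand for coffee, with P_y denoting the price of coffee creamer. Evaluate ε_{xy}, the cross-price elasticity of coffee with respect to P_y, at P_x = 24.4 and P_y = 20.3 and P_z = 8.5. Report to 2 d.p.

At P_x = 24.4 and P_y = 20.3 and P_z = 8.5: Q_x = 1171.7.
∂Q_x/∂P_y = -3.
ε = (∂Q_x/∂P_y)(P_y/Q_x) = -3 × (20.3/1171.7) ≈ -0.05.

-0.05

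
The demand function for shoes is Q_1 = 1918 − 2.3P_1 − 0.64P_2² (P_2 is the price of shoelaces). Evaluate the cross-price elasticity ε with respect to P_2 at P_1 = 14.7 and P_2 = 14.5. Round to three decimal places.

-0.154

At P_1 = 14.7 and P_2 = 14.5: Q_1 = 1749.63.
∂Q_1/∂P_2 = -1.28P_2 = -1.28(14.5) = -18.5600.
ε = (∂Q_1/∂P_2)(P_2/Q_1) = -18.5600 × (14.5/1749.63) ≈ -0.154.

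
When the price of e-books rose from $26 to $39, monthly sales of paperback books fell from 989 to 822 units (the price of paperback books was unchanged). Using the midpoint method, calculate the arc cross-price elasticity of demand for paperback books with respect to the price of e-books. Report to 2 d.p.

ΔQ_A = 822 − 989 = -167; ΔP_B = 39 − 26 = 13.
Midpoints: Q̄_A = 905.5, P̄_B = 32.50.
ε = (ΔQ_A/Q̄_A)/(ΔP_B/P̄_B) = (-167/905.5)/(13/32.50) ≈ -0.46.

-0.46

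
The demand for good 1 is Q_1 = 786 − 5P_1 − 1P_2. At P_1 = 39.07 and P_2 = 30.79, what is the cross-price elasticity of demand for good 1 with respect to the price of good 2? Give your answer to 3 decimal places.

At P_1 = 39.07 and P_2 = 30.79: Q_1 = 559.86.
∂Q_1/∂P_2 = -1.
ε = (∂Q_1/∂P_2)(P_2/Q_1) = -1 × (30.79/559.86) ≈ -0.055.

-0.055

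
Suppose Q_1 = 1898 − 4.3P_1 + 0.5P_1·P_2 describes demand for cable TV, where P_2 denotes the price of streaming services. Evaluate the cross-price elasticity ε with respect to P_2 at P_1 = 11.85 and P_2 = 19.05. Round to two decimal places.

0.06

At P_1 = 11.85 and P_2 = 19.05: Q_1 = 1959.916.
∂Q_1/∂P_2 = 0.5P_1 = 0.5(11.85) = 5.9250.
ε = (∂Q_1/∂P_2)(P_2/Q_1) = 5.9250 × (19.05/1959.916) ≈ 0.06.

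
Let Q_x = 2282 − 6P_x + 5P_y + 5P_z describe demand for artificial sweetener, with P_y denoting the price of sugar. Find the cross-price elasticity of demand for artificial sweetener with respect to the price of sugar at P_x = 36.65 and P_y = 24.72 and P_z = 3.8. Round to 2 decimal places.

At P_x = 36.65 and P_y = 24.72 and P_z = 3.8: Q_x = 2204.7.
∂Q_x/∂P_y = 5.
ε = (∂Q_x/∂P_y)(P_y/Q_x) = 5 × (24.72/2204.7) ≈ 0.06.

0.06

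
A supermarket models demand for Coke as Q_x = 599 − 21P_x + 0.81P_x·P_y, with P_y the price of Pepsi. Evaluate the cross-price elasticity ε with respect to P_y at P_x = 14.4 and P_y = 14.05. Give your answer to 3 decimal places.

At P_x = 14.4 and P_y = 14.05: Q_x = 460.479.
∂Q_x/∂P_y = 0.81P_x = 0.81(14.4) = 11.6640.
ε = (∂Q_x/∂P_y)(P_y/Q_x) = 11.6640 × (14.05/460.479) ≈ 0.356.

0.356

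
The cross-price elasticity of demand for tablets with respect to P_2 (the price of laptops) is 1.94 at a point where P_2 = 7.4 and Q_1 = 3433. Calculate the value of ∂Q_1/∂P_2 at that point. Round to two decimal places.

ε = (∂Q_1/∂P_2)·(P_2/Q_1) ⇒ ∂Q_1/∂P_2 = ε·Q_1/P_2 = 1.94 × 3433/7.4 ≈ 900.00.

900.00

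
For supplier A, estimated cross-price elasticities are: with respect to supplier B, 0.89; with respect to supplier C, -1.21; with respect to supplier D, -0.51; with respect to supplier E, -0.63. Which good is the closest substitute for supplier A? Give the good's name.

Substitutes have ε > 0. Among the positive values, 0.89 (supplier B) is largest.

supplier B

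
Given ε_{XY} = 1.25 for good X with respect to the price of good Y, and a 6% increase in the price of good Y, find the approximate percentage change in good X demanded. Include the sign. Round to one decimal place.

7.5%

%ΔQ ≈ ε × %ΔP of good Y = 1.25 × (6%) = 7.5%.
Demand for good X rises by about 7.5%.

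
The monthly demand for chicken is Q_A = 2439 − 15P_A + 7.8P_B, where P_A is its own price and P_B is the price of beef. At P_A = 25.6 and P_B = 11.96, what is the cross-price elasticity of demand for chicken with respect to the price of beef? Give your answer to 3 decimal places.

At P_A = 25.6 and P_B = 11.96: Q_A = 2148.288.
∂Q_A/∂P_B = 7.8.
ε = (∂Q_A/∂P_B)(P_B/Q_A) = 7.8 × (11.96/2148.288) ≈ 0.043.

0.043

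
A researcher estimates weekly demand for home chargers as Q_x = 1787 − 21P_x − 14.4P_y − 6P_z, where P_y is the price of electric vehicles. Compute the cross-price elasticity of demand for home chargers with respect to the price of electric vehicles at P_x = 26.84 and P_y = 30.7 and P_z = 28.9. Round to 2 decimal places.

-0.73

At P_x = 26.84 and P_y = 30.7 and P_z = 28.9: Q_x = 607.88.
∂Q_x/∂P_y = -14.4.
ε = (∂Q_x/∂P_y)(P_y/Q_x) = -14.4 × (30.7/607.88) ≈ -0.73.
Since ε < 0, home chargers and electric vehicles are complements.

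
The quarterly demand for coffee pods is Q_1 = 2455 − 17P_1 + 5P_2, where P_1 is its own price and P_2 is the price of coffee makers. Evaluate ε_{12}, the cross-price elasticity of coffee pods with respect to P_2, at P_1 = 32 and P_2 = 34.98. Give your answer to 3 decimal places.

0.084

At P_1 = 32 and P_2 = 34.98: Q_1 = 2085.9.
∂Q_1/∂P_2 = 5.
ε = (∂Q_1/∂P_2)(P_2/Q_1) = 5 × (34.98/2085.9) ≈ 0.084.
Since ε > 0, coffee pods and coffee makers are substitutes.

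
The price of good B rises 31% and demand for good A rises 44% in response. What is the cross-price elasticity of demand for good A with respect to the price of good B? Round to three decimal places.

ε = (%ΔQ of good A) / (%ΔP of good B) = (44%) / (31%) ≈ 1.419.
Positive cross-price elasticity: substitutes.

1.419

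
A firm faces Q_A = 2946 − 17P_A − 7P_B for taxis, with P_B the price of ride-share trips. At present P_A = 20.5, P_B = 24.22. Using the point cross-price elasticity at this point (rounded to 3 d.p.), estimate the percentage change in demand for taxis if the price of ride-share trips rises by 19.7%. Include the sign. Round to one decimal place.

-1.4%

At P_A = 20.5, P_B = 24.22: Q_A = 2427.96.
∂Q_A/∂P_B = -7.
ε = (∂Q_A/∂P_B)(P_B/Q_A) = -7.0000 × 24.22/2427.96 ≈ -0.070.
%ΔQ_A ≈ ε × %ΔP_B = -0.070 × (19.7%) = -1.4%.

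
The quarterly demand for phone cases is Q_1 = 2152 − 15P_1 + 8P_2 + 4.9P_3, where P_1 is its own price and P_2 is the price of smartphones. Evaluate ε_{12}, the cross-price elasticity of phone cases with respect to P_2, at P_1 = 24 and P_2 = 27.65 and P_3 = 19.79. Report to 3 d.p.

0.105

At P_1 = 24 and P_2 = 27.65 and P_3 = 19.79: Q_1 = 2110.171.
∂Q_1/∂P_2 = 8.
ε = (∂Q_1/∂P_2)(P_2/Q_1) = 8 × (27.65/2110.171) ≈ 0.105.
Since ε > 0, phone cases and smartphones are substitutes.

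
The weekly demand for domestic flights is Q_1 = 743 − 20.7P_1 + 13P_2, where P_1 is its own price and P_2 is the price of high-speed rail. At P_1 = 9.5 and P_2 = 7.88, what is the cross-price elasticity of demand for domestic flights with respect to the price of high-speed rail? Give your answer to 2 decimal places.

0.16

At P_1 = 9.5 and P_2 = 7.88: Q_1 = 648.79.
∂Q_1/∂P_2 = 13.
ε = (∂Q_1/∂P_2)(P_2/Q_1) = 13 × (7.88/648.79) ≈ 0.16.
Since ε > 0, domestic flights and high-speed rail are substitutes.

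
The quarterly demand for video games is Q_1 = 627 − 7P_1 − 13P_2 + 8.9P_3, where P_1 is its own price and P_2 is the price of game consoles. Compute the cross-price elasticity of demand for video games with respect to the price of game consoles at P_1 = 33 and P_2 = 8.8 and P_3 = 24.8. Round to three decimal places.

At P_1 = 33 and P_2 = 8.8 and P_3 = 24.8: Q_1 = 502.32.
∂Q_1/∂P_2 = -13.
ε = (∂Q_1/∂P_2)(P_2/Q_1) = -13 × (8.8/502.32) ≈ -0.228.

-0.228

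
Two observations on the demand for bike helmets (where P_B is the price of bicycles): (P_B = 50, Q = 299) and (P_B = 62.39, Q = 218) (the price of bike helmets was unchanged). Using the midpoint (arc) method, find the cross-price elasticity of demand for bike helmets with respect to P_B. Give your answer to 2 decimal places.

-1.42

ΔQ_A = 218 − 299 = -81; ΔP_B = 62.39 − 50 = 12.39.
Midpoints: Q̄_A = 258.5, P̄_B = 56.20.
ε = (ΔQ_A/Q̄_A)/(ΔP_B/P̄_B) = (-81/258.5)/(12.39/56.20) ≈ -1.42.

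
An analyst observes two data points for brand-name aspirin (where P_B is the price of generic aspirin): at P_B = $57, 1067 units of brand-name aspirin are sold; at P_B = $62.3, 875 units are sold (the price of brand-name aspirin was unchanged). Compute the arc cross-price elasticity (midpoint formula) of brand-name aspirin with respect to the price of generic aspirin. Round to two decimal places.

ΔQ_A = 875 − 1067 = -192; ΔP_B = 62.3 − 57 = 5.3.
Midpoints: Q̄_A = 971.0, P̄_B = 59.65.
ε = (ΔQ_A/Q̄_A)/(ΔP_B/P̄_B) = (-192/971.0)/(5.3/59.65) ≈ -2.23.

-2.23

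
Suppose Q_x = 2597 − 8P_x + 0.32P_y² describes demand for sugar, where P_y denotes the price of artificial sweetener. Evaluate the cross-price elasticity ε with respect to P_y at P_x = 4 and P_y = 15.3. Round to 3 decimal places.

At P_x = 4 and P_y = 15.3: Q_x = 2639.909.
∂Q_x/∂P_y = 0.64P_y = 0.64(15.3) = 9.7920.
ε = (∂Q_x/∂P_y)(P_y/Q_x) = 9.7920 × (15.3/2639.909) ≈ 0.057.

0.057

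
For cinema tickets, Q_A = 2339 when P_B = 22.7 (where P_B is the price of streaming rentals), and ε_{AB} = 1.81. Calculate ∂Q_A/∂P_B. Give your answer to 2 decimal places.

186.50

ε = (∂Q_A/∂P_B)·(P_B/Q_A) ⇒ ∂Q_A/∂P_B = ε·Q_A/P_B = 1.81 × 2339/22.7 ≈ 186.50.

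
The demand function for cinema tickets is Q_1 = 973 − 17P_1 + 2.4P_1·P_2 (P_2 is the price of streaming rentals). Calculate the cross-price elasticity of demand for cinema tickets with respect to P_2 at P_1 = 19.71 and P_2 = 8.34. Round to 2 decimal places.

0.38

At P_1 = 19.71 and P_2 = 8.34: Q_1 = 1032.445.
∂Q_1/∂P_2 = 2.4P_1 = 2.4(19.71) = 47.3040.
ε = (∂Q_1/∂P_2)(P_2/Q_1) = 47.3040 × (8.34/1032.445) ≈ 0.38.
ε > 0: substitutes.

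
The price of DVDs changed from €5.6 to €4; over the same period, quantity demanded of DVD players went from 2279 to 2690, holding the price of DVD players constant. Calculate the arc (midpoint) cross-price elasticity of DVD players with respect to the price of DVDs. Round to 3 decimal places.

ΔQ_A = 2690 − 2279 = 411; ΔP_B = 4 − 5.6 = -1.6.
Midpoints: Q̄_A = 2484.5, P̄_B = 4.80.
ε = (ΔQ_A/Q̄_A)/(ΔP_B/P̄_B) = (411/2484.5)/(-1.6/4.80) ≈ -0.496.
ε < 0: DVD players and DVDs are complements.

-0.496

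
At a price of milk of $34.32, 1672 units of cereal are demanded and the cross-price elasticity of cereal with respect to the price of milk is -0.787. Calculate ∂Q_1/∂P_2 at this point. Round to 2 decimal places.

-38.34

ε = (∂Q_1/∂P_2)·(P_2/Q_1) ⇒ ∂Q_1/∂P_2 = ε·Q_1/P_2 = -0.787 × 1672/34.32 ≈ -38.34.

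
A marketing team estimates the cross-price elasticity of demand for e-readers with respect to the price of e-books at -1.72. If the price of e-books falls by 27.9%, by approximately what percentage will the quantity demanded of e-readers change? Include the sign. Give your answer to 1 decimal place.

48.0%

%ΔQ ≈ ε × %ΔP of e-books = -1.72 × (-27.9%) = 48.0%.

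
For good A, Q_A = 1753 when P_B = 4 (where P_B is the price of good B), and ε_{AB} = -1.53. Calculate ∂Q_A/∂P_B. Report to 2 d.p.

ε = (∂Q_A/∂P_B)·(P_B/Q_A) ⇒ ∂Q_A/∂P_B = ε·Q_A/P_B = -1.53 × 1753/4 ≈ -670.52.

-670.52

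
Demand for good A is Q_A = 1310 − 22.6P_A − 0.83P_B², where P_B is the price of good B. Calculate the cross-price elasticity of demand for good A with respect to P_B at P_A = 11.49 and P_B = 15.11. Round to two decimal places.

-0.44

At P_A = 11.49 and P_B = 15.11: Q_A = 860.827.
∂Q_A/∂P_B = -1.66P_B = -1.66(15.11) = -25.0826.
ε = (∂Q_A/∂P_B)(P_B/Q_A) = -25.0826 × (15.11/860.827) ≈ -0.44.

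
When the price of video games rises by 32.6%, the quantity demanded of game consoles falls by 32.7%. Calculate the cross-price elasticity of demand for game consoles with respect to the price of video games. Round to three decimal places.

-1.003

ε = (%ΔQ of game consoles) / (%ΔP of video games) = (-32.7%) / (32.6%) ≈ -1.003.
Negative cross-price elasticity: complements.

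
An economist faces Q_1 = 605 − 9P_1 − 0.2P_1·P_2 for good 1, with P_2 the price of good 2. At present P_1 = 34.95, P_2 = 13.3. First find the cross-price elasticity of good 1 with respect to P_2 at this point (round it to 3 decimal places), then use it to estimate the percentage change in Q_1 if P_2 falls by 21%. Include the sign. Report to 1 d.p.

9.9%

At P_1 = 34.95, P_2 = 13.3: Q_1 = 197.483.
∂Q_1/∂P_2 = -0.2P_1 = -6.9900.
ε = (∂Q_1/∂P_2)(P_2/Q_1) = -6.9900 × 13.3/197.483 ≈ -0.471.
%ΔQ_1 ≈ ε × %ΔP_2 = -0.471 × (-21%) = 9.9%.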